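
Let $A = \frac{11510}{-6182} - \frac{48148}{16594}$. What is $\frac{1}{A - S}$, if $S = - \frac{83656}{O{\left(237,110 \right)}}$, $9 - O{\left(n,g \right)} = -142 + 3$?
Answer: $\frac{948902999}{531841015825} \approx 0.0017842$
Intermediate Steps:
$O{\left(n,g \right)} = 148$ ($O{\left(n,g \right)} = 9 - \left(-142 + 3\right) = 9 - -139 = 9 + 139 = 148$)
$S = - \frac{20914}{37}$ ($S = - \frac{83656}{148} = \left(-83656\right) \frac{1}{148} = - \frac{20914}{37} \approx -565.24$)
$A = - \frac{122161969}{25646027}$ ($A = 11510 \left(- \frac{1}{6182}\right) - \frac{24074}{8297} = - \frac{5755}{3091} - \frac{24074}{8297} = - \frac{122161969}{25646027} \approx -4.7634$)
$\frac{1}{A - S} = \frac{1}{- \frac{122161969}{25646027} - - \frac{20914}{37}} = \frac{1}{- \frac{122161969}{25646027} + \frac{20914}{37}} = \frac{1}{\frac{531841015825}{948902999}} = \frac{948902999}{531841015825}$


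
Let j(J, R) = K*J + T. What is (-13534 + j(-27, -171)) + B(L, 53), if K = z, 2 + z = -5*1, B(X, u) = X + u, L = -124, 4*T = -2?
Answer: -26833/2 ≈ -13417.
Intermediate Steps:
T = -½ (T = (¼)*(-2) = -½ ≈ -0.50000)
z = -7 (z = -2 - 5*1 = -2 - 5 = -7)
K = -7
j(J, R) = -½ - 7*J (j(J, R) = -7*J - ½ = -½ - 7*J)
(-13534 + j(-27, -171)) + B(L, 53) = (-13534 + (-½ - 7*(-27))) + (-124 + 53) = (-13534 + (-½ + 189)) - 71 = (-13534 + 377/2) - 71 = -26691/2 - 71 = -26833/2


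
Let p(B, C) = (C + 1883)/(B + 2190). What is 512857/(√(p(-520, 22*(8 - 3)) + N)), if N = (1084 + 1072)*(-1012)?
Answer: -512857*I*√6085019492490/3643724247 ≈ -347.2*I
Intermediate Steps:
p(B, C) = (1883 + C)/(2190 + B)
N = -2181872 (N = 2156*(-1012) = -2181872)
512857/(√(p(-520, 22*(8 - 3)) + N)) = 512857/(√((1883 + 22*(8 - 3))/(2190 - 520) - 2181872)) = 512857/(√((1883 + 22*5)/1670 - 2181872)) = 512857/(√((1883 + 110)/1670 - 2181872)) = 512857/(√((1/1670)*1993 - 2181872)) = 512857/(√(1993/1670 - 2181872)) = 512857/(√(-3643724247/1670)) = 512857/((I*√6085019492490/1670)) = 512857*(-I*√6085019492490/3643724247) = -512857*I*√6085019492490/3643724247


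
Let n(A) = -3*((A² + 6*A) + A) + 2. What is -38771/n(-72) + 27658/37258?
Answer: 916396461/261513902 ≈ 3.5042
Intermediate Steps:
n(A) = 2 - 21*A - 3*A² (n(A) = -3*(A² + 7*A) + 2 = (-21*A - 3*A²) + 2 = 2 - 21*A - 3*A²)
-38771/n(-72) + 27658/37258 = -38771/(2 - 21*(-72) - 3*(-72)²) + 27658/37258 = -38771/(2 + 1512 - 3*5184) + 27658*(1/37258) = -38771/(2 + 1512 - 15552) + 13829/18629 = -38771/(-14038) + 13829/18629 = -38771*(-1/14038) + 13829/18629 = 38771/14038 + 13829/18629 = 916396461/261513902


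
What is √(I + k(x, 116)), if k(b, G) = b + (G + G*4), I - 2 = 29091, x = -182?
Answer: √29491 ≈ 171.73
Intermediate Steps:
I = 29093 (I = 2 + 29091 = 29093)
k(b, G) = b + 5*G (k(b, G) = b + (G + 4*G) = b + 5*G)
√(I + k(x, 116)) = √(29093 + (-182 + 5*116)) = √(29093 + (-182 + 580)) = √(29093 + 398) = √29491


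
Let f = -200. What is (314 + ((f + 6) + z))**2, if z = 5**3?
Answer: 60025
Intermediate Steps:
z = 125
(314 + ((f + 6) + z))**2 = (314 + ((-200 + 6) + 125))**2 = (314 + (-194 + 125))**2 = (314 - 69)**2 = 245**2 = 60025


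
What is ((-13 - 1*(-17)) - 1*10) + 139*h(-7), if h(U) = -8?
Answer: -1118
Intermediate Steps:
((-13 - 1*(-17)) - 1*10) + 139*h(-7) = ((-13 - 1*(-17)) - 1*10) + 139*(-8) = ((-13 + 17) - 10) - 1112 = (4 - 10) - 1112 = -6 - 1112 = -1118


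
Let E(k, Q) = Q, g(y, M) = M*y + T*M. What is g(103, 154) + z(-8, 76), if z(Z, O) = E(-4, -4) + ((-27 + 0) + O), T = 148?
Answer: 38699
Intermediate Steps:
g(y, M) = 148*M + M*y (g(y, M) = M*y + 148*M = 148*M + M*y)
z(Z, O) = -31 + O (z(Z, O) = -4 + ((-27 + 0) + O) = -4 + (-27 + O) = -31 + O)
g(103, 154) + z(-8, 76) = 154*(148 + 103) + (-31 + 76) = 154*251 + 45 = 38654 + 45 = 38699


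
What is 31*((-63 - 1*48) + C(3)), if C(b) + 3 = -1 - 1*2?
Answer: -3627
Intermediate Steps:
C(b) = -6 (C(b) = -3 + (-1 - 1*2) = -3 + (-1 - 2) = -3 - 3 = -6)
31*((-63 - 1*48) + C(3)) = 31*((-63 - 1*48) - 6) = 31*((-63 - 48) - 6) = 31*(-111 - 6) = 31*(-117) = -3627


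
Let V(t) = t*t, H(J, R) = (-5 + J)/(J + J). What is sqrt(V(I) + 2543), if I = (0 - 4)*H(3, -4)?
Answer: sqrt(22903)/3 ≈ 50.446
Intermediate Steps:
H(J, R) = (-5 + J)/(2*J) (H(J, R) = (-5 + J)/((2*J)) = (-5 + J)*(1/(2*J)) = (-5 + J)/(2*J))
I = 4/3 (I = (0 - 4)*((1/2)*(-5 + 3)/3) = -2*(-2)/3 = -4*(-1/3) = 4/3 ≈ 1.3333)
V(t) = t**2
sqrt(V(I) + 2543) = sqrt((4/3)**2 + 2543) = sqrt(16/9 + 2543) = sqrt(22903/9) = sqrt(22903)/3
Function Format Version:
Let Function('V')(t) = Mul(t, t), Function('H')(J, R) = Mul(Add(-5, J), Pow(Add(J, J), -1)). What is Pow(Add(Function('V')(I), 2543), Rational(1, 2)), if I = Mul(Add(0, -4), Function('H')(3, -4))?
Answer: Mul(Rational(1, 3), Pow(22903, Rational(1, 2))) ≈ 50.446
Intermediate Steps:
Function('H')(J, R) = Mul(Rational(1, 2), Pow(J, -1), Add(-5, J)) (Function('H')(J, R) = Mul(Add(-5, J), Pow(Mul(2, J), -1)) = Mul(Add(-5, J), Mul(Rational(1, 2), Pow(J, -1))) = Mul(Rational(1, 2), Pow(J, -1), Add(-5, J)))
I = Rational(4, 3) (I = Mul(Add(0, -4), Mul(Rational(1, 2), Pow(3, -1), Add(-5, 3))) = Mul(-4, Mul(Rational(1, 2), Rational(1, 3), -2)) = Mul(-4, Rational(-1, 3)) = Rational(4, 3) ≈ 1.3333)
Function('V')(t) = Pow(t, 2)
Pow(Add(Function('V')(I), 2543), Rational(1, 2)) = Pow(Add(Pow(Rational(4, 3), 2), 2543), Rational(1, 2)) = Pow(Add(Rational(16, 9), 2543), Rational(1, 2)) = Pow(Rational(22903, 9), Rational(1, 2)) = Mul(Rational(1, 3), Pow(22903, Rational(1, 2)))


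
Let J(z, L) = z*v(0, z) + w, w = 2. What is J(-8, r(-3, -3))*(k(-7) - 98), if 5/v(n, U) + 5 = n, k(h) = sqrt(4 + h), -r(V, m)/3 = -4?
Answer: -980 + 10*I*sqrt(3) ≈ -980.0 + 17.32*I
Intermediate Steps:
r(V, m) = 12 (r(V, m) = -3*(-4) = 12)
v(n, U) = 5/(-5 + n)
J(z, L) = 2 - z (J(z, L) = z*(5/(-5 + 0)) + 2 = z*(5/(-5)) + 2 = z*(5*(-1/5)) + 2 = z*(-1) + 2 = -z + 2 = 2 - z)
J(-8, r(-3, -3))*(k(-7) - 98) = (2 - 1*(-8))*(sqrt(4 - 7) - 98) = (2 + 8)*(sqrt(-3) - 98) = 10*(I*sqrt(3) - 98) = 10*(-98 + I*sqrt(3)) = -980 + 10*I*sqrt(3)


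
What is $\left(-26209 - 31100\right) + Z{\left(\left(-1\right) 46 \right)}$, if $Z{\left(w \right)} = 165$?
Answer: $-57144$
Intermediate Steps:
$\left(-26209 - 31100\right) + Z{\left(\left(-1\right) 46 \right)} = \left(-26209 - 31100\right) + 165 = -57309 + 165 = -57144$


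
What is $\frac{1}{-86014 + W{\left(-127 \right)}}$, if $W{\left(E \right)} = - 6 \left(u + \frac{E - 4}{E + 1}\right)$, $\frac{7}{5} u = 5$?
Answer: $- \frac{3}{258125} \approx -1.1622 \cdot 10^{-5}$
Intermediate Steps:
$u = \frac{25}{7}$ ($u = \frac{5}{7} \cdot 5 = \frac{25}{7} \approx 3.5714$)
$W{\left(E \right)} = - \frac{150}{7} - \frac{6 \left(-4 + E\right)}{1 + E}$ ($W{\left(E \right)} = - 6 \left(\frac{25}{7} + \frac{E - 4}{E + 1}\right) = - 6 \left(\frac{25}{7} + \frac{-4 + E}{1 + E}\right) = - \frac{150}{7} - \frac{6 \left(-4 + E\right)}{1 + E}$)
$\frac{1}{-86014 + W{\left(-127 \right)}} = \frac{1}{-86014 + \frac{6 \left(3 - -4064\right)}{7 \left(1 - 127\right)}} = \frac{1}{-86014 + \frac{6 \left(3 + 4064\right)}{7 \left(-126\right)}} = \frac{1}{-86014 + \frac{6}{7} \left(- \frac{1}{126}\right) 4067} = \frac{1}{-86014 - \frac{83}{3}} = \frac{1}{- \frac{258125}{3}} = - \frac{3}{258125}$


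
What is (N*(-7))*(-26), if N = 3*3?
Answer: 1638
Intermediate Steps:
N = 9
(N*(-7))*(-26) = (9*(-7))*(-26) = -63*(-26) = 1638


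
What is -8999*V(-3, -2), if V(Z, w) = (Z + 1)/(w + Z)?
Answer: -17998/5 ≈ -3599.6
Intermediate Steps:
V(Z, w) = (1 + Z)/(Z + w)
-8999*V(-3, -2) = -8999*(1 - 3)/(-3 - 2) = -8999*(-2)/(-5) = -(-8999)*(-2)/5 = -8999*⅖ = -17998/5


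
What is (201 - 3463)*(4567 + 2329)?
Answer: -22494752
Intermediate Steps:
(201 - 3463)*(4567 + 2329) = -3262*6896 = -22494752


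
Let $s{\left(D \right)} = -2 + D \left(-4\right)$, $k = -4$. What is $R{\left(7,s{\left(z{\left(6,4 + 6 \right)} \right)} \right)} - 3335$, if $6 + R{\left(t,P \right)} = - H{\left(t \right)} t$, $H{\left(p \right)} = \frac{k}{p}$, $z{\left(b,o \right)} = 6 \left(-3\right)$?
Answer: $-3337$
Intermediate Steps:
$z{\left(b,o \right)} = -18$
$H{\left(p \right)} = - \frac{4}{p}$
$s{\left(D \right)} = -2 - 4 D$
$R{\left(t,P \right)} = -2$ ($R{\left(t,P \right)} = -6 + - \frac{-4}{t} t = -6 + \frac{4}{t} t = -6 + 4 = -2$)
$R{\left(7,s{\left(z{\left(6,4 + 6 \right)} \right)} \right)} - 3335 = -2 - 3335 = -3337$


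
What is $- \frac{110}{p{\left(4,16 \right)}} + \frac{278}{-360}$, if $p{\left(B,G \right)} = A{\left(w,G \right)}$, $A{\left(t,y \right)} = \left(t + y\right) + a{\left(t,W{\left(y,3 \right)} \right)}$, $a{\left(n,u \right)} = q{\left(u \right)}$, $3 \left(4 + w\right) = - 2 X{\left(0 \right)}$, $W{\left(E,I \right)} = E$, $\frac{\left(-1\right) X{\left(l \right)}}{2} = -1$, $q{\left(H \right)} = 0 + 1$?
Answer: $- \frac{12853}{1260} \approx -10.201$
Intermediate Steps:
$q{\left(H \right)} = 1$
$X{\left(l \right)} = 2$ ($X{\left(l \right)} = \left(-2\right) \left(-1\right) = 2$)
$w = - \frac{16}{3}$ ($w = -4 + \frac{\left(-2\right) 2}{3} = -4 + \frac{1}{3} \left(-4\right) = -4 - \frac{4}{3} = - \frac{16}{3} \approx -5.3333$)
$a{\left(n,u \right)} = 1$
$A{\left(t,y \right)} = 1 + t + y$ ($A{\left(t,y \right)} = \left(t + y\right) + 1 = 1 + t + y$)
$p{\left(B,G \right)} = - \frac{13}{3} + G$ ($p{\left(B,G \right)} = 1 - \frac{16}{3} + G = - \frac{13}{3} + G$)
$- \frac{110}{p{\left(4,16 \right)}} + \frac{278}{-360} = - \frac{110}{- \frac{13}{3} + 16} + \frac{278}{-360} = - \frac{110}{\frac{35}{3}} + 278 \left(- \frac{1}{360}\right) = \left(-110\right) \frac{3}{35} - \frac{139}{180} = - \frac{66}{7} - \frac{139}{180} = - \frac{12853}{1260}$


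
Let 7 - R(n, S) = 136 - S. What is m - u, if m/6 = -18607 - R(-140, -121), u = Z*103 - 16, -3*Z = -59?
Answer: -336455/3 ≈ -1.1215e+5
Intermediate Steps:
Z = 59/3 (Z = -1/3*(-59) = 59/3 ≈ 19.667)
R(n, S) = -129 + S (R(n, S) = 7 - (136 - S) = 7 + (-136 + S) = -129 + S)
u = 6029/3 (u = (59/3)*103 - 16 = 6077/3 - 16 = 6029/3 ≈ 2009.7)
m = -110142 (m = 6*(-18607 - (-129 - 121)) = 6*(-18607 - 1*(-250)) = 6*(-18607 + 250) = 6*(-18357) = -110142)
m - u = -110142 - 1*6029/3 = -110142 - 6029/3 = -336455/3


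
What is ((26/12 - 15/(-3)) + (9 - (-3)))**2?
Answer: 13225/36 ≈ 367.36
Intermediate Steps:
((26/12 - 15/(-3)) + (9 - (-3)))**2 = ((26*(1/12) - 15*(-1/3)) + (9 - 1*(-3)))**2 = ((13/6 + 5) + (9 + 3))**2 = (43/6 + 12)**2 = (115/6)**2 = 13225/36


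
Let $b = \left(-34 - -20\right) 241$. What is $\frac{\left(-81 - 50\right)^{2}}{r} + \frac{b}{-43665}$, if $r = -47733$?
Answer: $- \frac{196094641}{694753815} \approx -0.28225$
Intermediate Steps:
$b = -3374$ ($b = \left(-34 + 20\right) 241 = \left(-14\right) 241 = -3374$)
$\frac{\left(-81 - 50\right)^{2}}{r} + \frac{b}{-43665} = \frac{\left(-81 - 50\right)^{2}}{-47733} - \frac{3374}{-43665} = \left(-131\right)^{2} \left(- \frac{1}{47733}\right) - - \frac{3374}{43665} = 17161 \left(- \frac{1}{47733}\right) + \frac{3374}{43665} = - \frac{17161}{47733} + \frac{3374}{43665} = - \frac{196094641}{694753815}$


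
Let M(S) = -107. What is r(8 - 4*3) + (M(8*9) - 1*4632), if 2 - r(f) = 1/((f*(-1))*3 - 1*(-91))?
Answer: -487912/103 ≈ -4737.0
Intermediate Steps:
r(f) = 2 - 1/(91 - 3*f) (r(f) = 2 - 1/((f*(-1))*3 - 1*(-91)) = 2 - 1/(-f*3 + 91) = 2 - 1/(-3*f + 91) = 2 - 1/(91 - 3*f))
r(8 - 4*3) + (M(8*9) - 1*4632) = (-181 + 6*(8 - 4*3))/(-91 + 3*(8 - 4*3)) + (-107 - 1*4632) = (-181 + 6*(8 - 12))/(-91 + 3*(8 - 12)) + (-107 - 4632) = (-181 + 6*(-4))/(-91 + 3*(-4)) - 4739 = (-181 - 24)/(-91 - 12) - 4739 = -205/(-103) - 4739 = -1/103*(-205) - 4739 = 205/103 - 4739 = -487912/103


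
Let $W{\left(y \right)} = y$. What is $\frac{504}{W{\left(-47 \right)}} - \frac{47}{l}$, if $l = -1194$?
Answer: $- \frac{599567}{56118} \approx -10.684$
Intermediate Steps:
$\frac{504}{W{\left(-47 \right)}} - \frac{47}{l} = \frac{504}{-47} - \frac{47}{-1194} = 504 \left(- \frac{1}{47}\right) - - \frac{47}{1194} = - \frac{504}{47} + \frac{47}{1194} = - \frac{599567}{56118}$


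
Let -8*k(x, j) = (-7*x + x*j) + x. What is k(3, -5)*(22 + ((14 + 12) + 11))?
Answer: 1947/8 ≈ 243.38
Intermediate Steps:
k(x, j) = 3*x/4 - j*x/8 (k(x, j) = -((-7*x + x*j) + x)/8 = -((-7*x + j*x) + x)/8 = -(-6*x + j*x)/8 = 3*x/4 - j*x/8)
k(3, -5)*(22 + ((14 + 12) + 11)) = ((⅛)*3*(6 - 1*(-5)))*(22 + ((14 + 12) + 11)) = ((⅛)*3*(6 + 5))*(22 + (26 + 11)) = ((⅛)*3*11)*(22 + 37) = (33/8)*59 = 1947/8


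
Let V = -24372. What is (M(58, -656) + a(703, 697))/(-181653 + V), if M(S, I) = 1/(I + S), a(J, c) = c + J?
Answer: -837199/123202950 ≈ -0.0067953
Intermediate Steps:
a(J, c) = J + c
(M(58, -656) + a(703, 697))/(-181653 + V) = (1/(-656 + 58) + (703 + 697))/(-181653 - 24372) = (1/(-598) + 1400)/(-206025) = (-1/598 + 1400)*(-1/206025) = (837199/598)*(-1/206025) = -837199/123202950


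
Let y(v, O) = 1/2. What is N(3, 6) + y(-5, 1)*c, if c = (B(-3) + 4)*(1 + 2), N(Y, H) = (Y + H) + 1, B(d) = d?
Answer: 23/2 ≈ 11.500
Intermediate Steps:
y(v, O) = ½
N(Y, H) = 1 + H + Y (N(Y, H) = (H + Y) + 1 = 1 + H + Y)
c = 3 (c = (-3 + 4)*(1 + 2) = 1*3 = 3)
N(3, 6) + y(-5, 1)*c = (1 + 6 + 3) + (½)*3 = 10 + 3/2 = 23/2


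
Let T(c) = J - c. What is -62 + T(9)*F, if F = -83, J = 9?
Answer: -62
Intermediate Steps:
T(c) = 9 - c
-62 + T(9)*F = -62 + (9 - 1*9)*(-83) = -62 + (9 - 9)*(-83) = -62 + 0*(-83) = -62 + 0 = -62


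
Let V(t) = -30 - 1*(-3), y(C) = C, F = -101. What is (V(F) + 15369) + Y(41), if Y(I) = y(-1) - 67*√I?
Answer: 15341 - 67*√41 ≈ 14912.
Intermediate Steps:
V(t) = -27 (V(t) = -30 + 3 = -27)
Y(I) = -1 - 67*√I
(V(F) + 15369) + Y(41) = (-27 + 15369) + (-1 - 67*√41) = 15342 + (-1 - 67*√41) = 15341 - 67*√41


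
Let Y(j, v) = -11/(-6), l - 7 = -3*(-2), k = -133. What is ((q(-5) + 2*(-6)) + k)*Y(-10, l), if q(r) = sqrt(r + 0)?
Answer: -1595/6 + 11*I*sqrt(5)/6 ≈ -265.83 + 4.0995*I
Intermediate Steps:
l = 13 (l = 7 - 3*(-2) = 7 + 6 = 13)
q(r) = sqrt(r)
Y(j, v) = 11/6 (Y(j, v) = -11*(-1/6) = 11/6)
((q(-5) + 2*(-6)) + k)*Y(-10, l) = ((sqrt(-5) + 2*(-6)) - 133)*(11/6) = ((I*sqrt(5) - 12) - 133)*(11/6) = ((-12 + I*sqrt(5)) - 133)*(11/6) = (-145 + I*sqrt(5))*(11/6) = -1595/6 + 11*I*sqrt(5)/6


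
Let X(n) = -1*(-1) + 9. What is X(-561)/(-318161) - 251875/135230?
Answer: -16027630835/8604982406 ≈ -1.8626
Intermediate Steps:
X(n) = 10 (X(n) = 1 + 9 = 10)
X(-561)/(-318161) - 251875/135230 = 10/(-318161) - 251875/135230 = 10*(-1/318161) - 251875*1/135230 = -10/318161 - 50375/27046 = -16027630835/8604982406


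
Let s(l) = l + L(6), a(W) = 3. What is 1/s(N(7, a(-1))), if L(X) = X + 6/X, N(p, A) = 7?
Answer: 1/14 ≈ 0.071429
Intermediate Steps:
s(l) = 7 + l (s(l) = l + (6 + 6/6) = l + (6 + 6*(1/6)) = l + (6 + 1) = l + 7 = 7 + l)
1/s(N(7, a(-1))) = 1/(7 + 7) = 1/14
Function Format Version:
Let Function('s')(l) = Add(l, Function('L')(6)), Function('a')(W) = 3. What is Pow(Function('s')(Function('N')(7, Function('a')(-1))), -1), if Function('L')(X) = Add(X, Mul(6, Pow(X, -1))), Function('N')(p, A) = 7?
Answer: Rational(1, 14) ≈ 0.071429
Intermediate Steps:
Function('s')(l) = Add(7, l) (Function('s')(l) = Add(l, Add(6, Mul(6, Pow(6, -1)))) = Add(l, Add(6, Mul(6, Rational(1, 6)))) = Add(l, Add(6, 1)) = Add(l, 7) = Add(7, l))
Pow(Function('s')(Function('N')(7, Function('a')(-1))), -1) = Pow(Add(7, 7), -1) = Pow(14, -1) = Rational(1, 14)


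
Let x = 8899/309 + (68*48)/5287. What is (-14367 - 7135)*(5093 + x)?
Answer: -10584555684248/96099 ≈ -1.1014e+8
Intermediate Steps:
x = 2826917/96099 (x = 8899*(1/309) + 3264*(1/5287) = 8899/309 + 192/311 = 2826917/96099 ≈ 29.417)
(-14367 - 7135)*(5093 + x) = (-14367 - 7135)*(5093 + 2826917/96099) = -21502*492259124/96099 = -10584555684248/96099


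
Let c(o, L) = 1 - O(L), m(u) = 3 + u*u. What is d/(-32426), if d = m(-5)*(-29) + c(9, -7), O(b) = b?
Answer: 402/16213 ≈ 0.024795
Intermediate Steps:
m(u) = 3 + u²
c(o, L) = 1 - L
d = -804 (d = (3 + (-5)²)*(-29) + (1 - 1*(-7)) = (3 + 25)*(-29) + (1 + 7) = 28*(-29) + 8 = -812 + 8 = -804)
d/(-32426) = -804/(-32426) = -804*(-1/32426) = 402/16213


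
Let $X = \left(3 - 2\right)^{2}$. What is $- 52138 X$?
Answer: $-52138$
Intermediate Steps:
$X = 1$ ($X = 1^{2} = 1$)
$- 52138 X = \left(-52138\right) 1 = -52138$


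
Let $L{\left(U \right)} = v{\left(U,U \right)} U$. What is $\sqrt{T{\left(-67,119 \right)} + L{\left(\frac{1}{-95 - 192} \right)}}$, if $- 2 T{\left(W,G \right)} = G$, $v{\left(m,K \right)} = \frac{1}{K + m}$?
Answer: $i \sqrt{59} \approx 7.6811 i$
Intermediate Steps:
$T{\left(W,G \right)} = - \frac{G}{2}$
$L{\left(U \right)} = \frac{1}{2}$ ($L{\left(U \right)} = \frac{U}{U + U} = \frac{U}{2 U} = \frac{1}{2 U} U = \frac{1}{2}$)
$\sqrt{T{\left(-67,119 \right)} + L{\left(\frac{1}{-95 - 192} \right)}} = \sqrt{\left(- \frac{1}{2}\right) 119 + \frac{1}{2}} = \sqrt{- \frac{119}{2} + \frac{1}{2}} = \sqrt{-59} = i \sqrt{59}$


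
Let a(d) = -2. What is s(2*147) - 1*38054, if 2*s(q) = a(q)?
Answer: -38055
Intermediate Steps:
s(q) = -1 (s(q) = (1/2)*(-2) = -1)
s(2*147) - 1*38054 = -1 - 1*38054 = -1 - 38054 = -38055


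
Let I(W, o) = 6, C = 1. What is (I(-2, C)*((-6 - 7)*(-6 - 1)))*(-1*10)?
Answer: -5460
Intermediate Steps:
(I(-2, C)*((-6 - 7)*(-6 - 1)))*(-1*10) = (6*((-6 - 7)*(-6 - 1)))*(-1*10) = (6*(-13*(-7)))*(-10) = (6*91)*(-10) = 546*(-10) = -5460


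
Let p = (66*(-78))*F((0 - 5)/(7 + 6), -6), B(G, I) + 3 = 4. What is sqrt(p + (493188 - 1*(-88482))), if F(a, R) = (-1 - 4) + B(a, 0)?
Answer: 3*sqrt(66918) ≈ 776.06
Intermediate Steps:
B(G, I) = 1 (B(G, I) = -3 + 4 = 1)
F(a, R) = -4 (F(a, R) = (-1 - 4) + 1 = -5 + 1 = -4)
p = 20592 (p = (66*(-78))*(-4) = -5148*(-4) = 20592)
sqrt(p + (493188 - 1*(-88482))) = sqrt(20592 + (493188 - 1*(-88482))) = sqrt(20592 + (493188 + 88482)) = sqrt(20592 + 581670) = sqrt(602262) = 3*sqrt(66918)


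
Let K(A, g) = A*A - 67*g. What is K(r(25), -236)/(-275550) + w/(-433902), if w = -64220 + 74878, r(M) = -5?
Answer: -1634752979/19926949350 ≈ -0.082037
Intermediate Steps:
w = 10658
K(A, g) = A**2 - 67*g
K(r(25), -236)/(-275550) + w/(-433902) = ((-5)**2 - 67*(-236))/(-275550) + 10658/(-433902) = (25 + 15812)*(-1/275550) + 10658*(-1/433902) = 15837*(-1/275550) - 5329/216951 = -5279/91850 - 5329/216951 = -1634752979/19926949350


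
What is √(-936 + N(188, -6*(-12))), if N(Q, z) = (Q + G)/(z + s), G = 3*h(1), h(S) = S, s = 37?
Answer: I*√11099797/109 ≈ 30.565*I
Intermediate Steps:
G = 3 (G = 3*1 = 3)
N(Q, z) = (3 + Q)/(37 + z) (N(Q, z) = (Q + 3)/(z + 37) = (3 + Q)/(37 + z))
√(-936 + N(188, -6*(-12))) = √(-936 + (3 + 188)/(37 - 6*(-12))) = √(-936 + 191/(37 + 72)) = √(-936 + 191/109) = √(-101833/109) = I*√11099797/109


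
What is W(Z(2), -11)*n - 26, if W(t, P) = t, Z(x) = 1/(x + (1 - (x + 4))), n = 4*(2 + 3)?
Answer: -98/3 ≈ -32.667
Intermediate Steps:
n = 20 (n = 4*5 = 20)
Z(x) = -1/3 (Z(x) = 1/(x + (1 - (4 + x))) = 1/(x + (1 + (-4 - x))) = 1/(x + (-3 - x)) = 1/(-3) = -1/3)
W(Z(2), -11)*n - 26 = -1/3*20 - 26 = -20/3 - 26 = -98/3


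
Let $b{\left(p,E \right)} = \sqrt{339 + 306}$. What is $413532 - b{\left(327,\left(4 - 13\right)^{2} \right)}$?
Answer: $413532 - \sqrt{645} \approx 4.1351 \cdot 10^{5}$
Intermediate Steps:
$b{\left(p,E \right)} = \sqrt{645}$
$413532 - b{\left(327,\left(4 - 13\right)^{2} \right)} = 413532 - \sqrt{645}$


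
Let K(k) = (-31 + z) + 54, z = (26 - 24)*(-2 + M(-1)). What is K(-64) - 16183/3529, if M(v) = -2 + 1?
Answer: 43810/3529 ≈ 12.414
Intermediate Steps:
M(v) = -1
z = -6 (z = (26 - 24)*(-2 - 1) = 2*(-3) = -6)
K(k) = 17 (K(k) = (-31 - 6) + 54 = -37 + 54 = 17)
K(-64) - 16183/3529 = 17 - 16183/3529 = 43810/3529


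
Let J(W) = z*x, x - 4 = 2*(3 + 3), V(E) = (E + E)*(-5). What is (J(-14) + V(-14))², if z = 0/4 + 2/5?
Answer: 535824/25 ≈ 21433.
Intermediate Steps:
V(E) = -10*E (V(E) = (2*E)*(-5) = -10*E)
x = 16 (x = 4 + 2*(3 + 3) = 4 + 2*6 = 4 + 12 = 16)
z = ⅖ (z = 0*(¼) + 2*(⅕) = 0 + ⅖ = ⅖ ≈ 0.40000)
J(W) = 32/5 (J(W) = (⅖)*16 = 32/5)
(J(-14) + V(-14))² = (32/5 - 10*(-14))² = (32/5 + 140)² = (732/5)² = 535824/25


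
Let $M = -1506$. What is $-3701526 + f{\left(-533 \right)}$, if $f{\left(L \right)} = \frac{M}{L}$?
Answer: $- \frac{1972911852}{533} \approx -3.7015 \cdot 10^{6}$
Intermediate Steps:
$f{\left(L \right)} = - \frac{1506}{L}$
$-3701526 + f{\left(-533 \right)} = -3701526 - \frac{1506}{-533} = -3701526 - - \frac{1506}{533} = -3701526 + \frac{1506}{533} = - \frac{1972911852}{533}$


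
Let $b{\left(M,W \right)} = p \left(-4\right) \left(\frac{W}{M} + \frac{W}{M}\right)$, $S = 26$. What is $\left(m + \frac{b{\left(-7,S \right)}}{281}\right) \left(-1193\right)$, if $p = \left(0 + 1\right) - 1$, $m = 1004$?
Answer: $-1197772$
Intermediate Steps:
$p = 0$ ($p = 1 - 1 = 0$)
$b{\left(M,W \right)} = 0$ ($b{\left(M,W \right)} = 0 \left(-4\right) \left(\frac{W}{M} + \frac{W}{M}\right) = 0 \frac{2 W}{M} = 0$)
$\left(m + \frac{b{\left(-7,S \right)}}{281}\right) \left(-1193\right) = \left(1004 + \frac{0}{281}\right) \left(-1193\right) = \left(1004 + 0 \cdot \frac{1}{281}\right) \left(-1193\right) = \left(1004 + 0\right) \left(-1193\right) = 1004 \left(-1193\right) = -1197772$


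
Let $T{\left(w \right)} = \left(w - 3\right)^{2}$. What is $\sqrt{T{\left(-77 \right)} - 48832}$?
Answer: $8 i \sqrt{663} \approx 205.99 i$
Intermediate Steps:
$T{\left(w \right)} = \left(-3 + w\right)^{2}$
$\sqrt{T{\left(-77 \right)} - 48832} = \sqrt{\left(-3 - 77\right)^{2} - 48832} = \sqrt{\left(-80\right)^{2} - 48832} = \sqrt{6400 - 48832} = \sqrt{-42432} = 8 i \sqrt{663}$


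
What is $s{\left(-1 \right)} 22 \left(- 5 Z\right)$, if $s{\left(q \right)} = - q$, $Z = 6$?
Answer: $-660$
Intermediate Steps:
$s{\left(-1 \right)} 22 \left(- 5 Z\right) = \left(-1\right) \left(-1\right) 22 \left(\left(-5\right) 6\right) = 1 \cdot 22 \left(-30\right) = 22 \left(-30\right) = -660$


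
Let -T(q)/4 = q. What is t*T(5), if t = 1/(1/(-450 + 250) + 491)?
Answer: -4000/98199 ≈ -0.040734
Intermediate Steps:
T(q) = -4*q
t = 200/98199 (t = 1/(1/(-200) + 491) = 1/(-1/200 + 491) = 1/(98199/200) = 200/98199 ≈ 0.0020367)
t*T(5) = 200*(-4*5)/98199 = (200/98199)*(-20) = -4000/98199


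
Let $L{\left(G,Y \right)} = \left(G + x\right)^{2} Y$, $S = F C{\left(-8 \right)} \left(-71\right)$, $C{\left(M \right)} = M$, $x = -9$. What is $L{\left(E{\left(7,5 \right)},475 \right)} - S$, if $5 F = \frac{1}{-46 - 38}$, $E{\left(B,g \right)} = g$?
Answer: $\frac{798142}{105} \approx 7601.4$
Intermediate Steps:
$F = - \frac{1}{420}$ ($F = \frac{1}{5 \left(-46 - 38\right)} = \frac{1}{5 \left(-84\right)} = \frac{1}{5} \left(- \frac{1}{84}\right) = - \frac{1}{420} \approx -0.002381$)
$S = - \frac{142}{105}$ ($S = \left(- \frac{1}{420}\right) \left(-8\right) \left(-71\right) = \frac{2}{105} \left(-71\right) = - \frac{142}{105} \approx -1.3524$)
$L{\left(G,Y \right)} = Y \left(-9 + G\right)^{2}$ ($L{\left(G,Y \right)} = \left(G - 9\right)^{2} Y = \left(-9 + G\right)^{2} Y = Y \left(-9 + G\right)^{2}$)
$L{\left(E{\left(7,5 \right)},475 \right)} - S = 475 \left(-9 + 5\right)^{2} - - \frac{142}{105} = 475 \left(-4\right)^{2} + \frac{142}{105} = 475 \cdot 16 + \frac{142}{105} = 7600 + \frac{142}{105} = \frac{798142}{105}$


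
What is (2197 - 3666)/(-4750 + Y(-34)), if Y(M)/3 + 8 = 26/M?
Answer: 24973/81197 ≈ 0.30756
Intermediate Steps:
Y(M) = -24 + 78/M (Y(M) = -24 + 3*(26/M) = -24 + 78/M)
(2197 - 3666)/(-4750 + Y(-34)) = (2197 - 3666)/(-4750 + (-24 + 78/(-34))) = -1469/(-4750 + (-24 + 78*(-1/34))) = -1469/(-4750 + (-24 - 39/17)) = -1469/(-4750 - 447/17) = -1469/(-81197/17) = -1469*(-17/81197) = 24973/81197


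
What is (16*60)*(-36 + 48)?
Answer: 11520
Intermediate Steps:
(16*60)*(-36 + 48) = 960*12 = 11520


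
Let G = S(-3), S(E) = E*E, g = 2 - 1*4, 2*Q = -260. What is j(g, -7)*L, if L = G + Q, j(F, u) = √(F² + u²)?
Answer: -121*√53 ≈ -880.89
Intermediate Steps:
Q = -130 (Q = (½)*(-260) = -130)
g = -2 (g = 2 - 4 = -2)
S(E) = E²
G = 9 (G = (-3)² = 9)
L = -121 (L = 9 - 130 = -121)
j(g, -7)*L = √((-2)² + (-7)²)*(-121) = √(4 + 49)*(-121) = √53*(-121) = -121*√53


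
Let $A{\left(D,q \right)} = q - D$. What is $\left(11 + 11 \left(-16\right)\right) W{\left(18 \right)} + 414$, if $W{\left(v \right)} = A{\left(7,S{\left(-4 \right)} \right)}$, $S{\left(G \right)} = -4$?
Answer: $2229$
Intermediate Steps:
$W{\left(v \right)} = -11$ ($W{\left(v \right)} = -4 - 7 = -11$)
$\left(11 + 11 \left(-16\right)\right) W{\left(18 \right)} + 414 = \left(11 + 11 \left(-16\right)\right) \left(-11\right) + 414 = \left(11 - 176\right) \left(-11\right) + 414 = \left(-165\right) \left(-11\right) + 414 = 1815 + 414 = 2229$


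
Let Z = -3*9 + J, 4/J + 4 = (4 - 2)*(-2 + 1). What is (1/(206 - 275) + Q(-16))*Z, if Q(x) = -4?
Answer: 22991/207 ≈ 111.07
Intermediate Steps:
J = -⅔ (J = 4/(-4 + (4 - 2)*(-2 + 1)) = 4/(-4 + 2*(-1)) = 4/(-4 - 2) = 4/(-6) = 4*(-⅙) = -⅔ ≈ -0.66667)
Z = -83/3 (Z = -3*9 - ⅔ = -27 - ⅔ = -83/3 ≈ -27.667)
(1/(206 - 275) + Q(-16))*Z = (1/(206 - 275) - 4)*(-83/3) = (1/(-69) - 4)*(-83/3) = (-1/69 - 4)*(-83/3) = -277/69*(-83/3) = 22991/207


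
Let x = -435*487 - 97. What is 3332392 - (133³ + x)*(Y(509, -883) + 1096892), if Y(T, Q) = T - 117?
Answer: -2348947039988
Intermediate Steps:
Y(T, Q) = -117 + T
x = -211942 (x = -211845 - 97 = -211942)
3332392 - (133³ + x)*(Y(509, -883) + 1096892) = 3332392 - (133³ - 211942)*((-117 + 509) + 1096892) = 3332392 - (2352637 - 211942)*(392 + 1096892) = 3332392 - 2140695*1097284 = 3332392 - 1*2348950372380 = 3332392 - 2348950372380 = -2348947039988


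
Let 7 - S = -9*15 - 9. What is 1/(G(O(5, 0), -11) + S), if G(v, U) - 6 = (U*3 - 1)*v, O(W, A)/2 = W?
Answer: -1/183 ≈ -0.0054645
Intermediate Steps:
S = 151 (S = 7 - (-9*15 - 9) = 7 - (-135 - 9) = 7 - 1*(-144) = 7 + 144 = 151)
O(W, A) = 2*W
G(v, U) = 6 + v*(-1 + 3*U) (G(v, U) = 6 + (U*3 - 1)*v = 6 + (3*U - 1)*v = 6 + (-1 + 3*U)*v = 6 + v*(-1 + 3*U))
1/(G(O(5, 0), -11) + S) = 1/((6 - 2*5 + 3*(-11)*(2*5)) + 151) = 1/((6 - 1*10 + 3*(-11)*10) + 151) = 1/((6 - 10 - 330) + 151) = 1/(-334 + 151) = 1/(-183) = -1/183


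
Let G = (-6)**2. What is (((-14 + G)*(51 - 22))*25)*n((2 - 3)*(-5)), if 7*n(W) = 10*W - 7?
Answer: 685850/7 ≈ 97979.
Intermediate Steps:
G = 36
n(W) = -1 + 10*W/7 (n(W) = (10*W - 7)/7 = (-7 + 10*W)/7 = -1 + 10*W/7)
(((-14 + G)*(51 - 22))*25)*n((2 - 3)*(-5)) = (((-14 + 36)*(51 - 22))*25)*(-1 + 10*((2 - 3)*(-5))/7) = ((22*29)*25)*(-1 + 10*(-1*(-5))/7) = (638*25)*(-1 + (10/7)*5) = 15950*(-1 + 50/7) = 15950*(43/7) = 685850/7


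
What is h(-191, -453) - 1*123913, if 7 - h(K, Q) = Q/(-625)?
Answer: -77441703/625 ≈ -1.2391e+5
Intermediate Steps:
h(K, Q) = 7 + Q/625 (h(K, Q) = 7 - Q/(-625) = 7 - Q*(-1)/625 = 7 - (-1)*Q/625 = 7 + Q/625)
h(-191, -453) - 1*123913 = (7 + (1/625)*(-453)) - 1*123913 = (7 - 453/625) - 123913 = 3922/625 - 123913 = -77441703/625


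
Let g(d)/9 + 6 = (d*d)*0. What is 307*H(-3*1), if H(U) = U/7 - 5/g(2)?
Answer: -38989/378 ≈ -103.15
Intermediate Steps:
g(d) = -54 (g(d) = -54 + 9*((d*d)*0) = -54 + 9*(d**2*0) = -54 + 9*0 = -54 + 0 = -54)
H(U) = 5/54 + U/7 (H(U) = U/7 - 5/(-54) = U*(1/7) - 5*(-1/54) = U/7 + 5/54 = 5/54 + U/7)
307*H(-3*1) = 307*(5/54 + (-3*1)/7) = 307*(5/54 + (1/7)*(-3)) = 307*(5/54 - 3/7) = 307*(-127/378) = -38989/378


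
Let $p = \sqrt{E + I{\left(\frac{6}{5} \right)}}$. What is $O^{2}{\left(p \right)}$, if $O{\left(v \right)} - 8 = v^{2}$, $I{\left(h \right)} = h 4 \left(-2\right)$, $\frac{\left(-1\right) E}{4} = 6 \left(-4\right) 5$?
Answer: $\frac{5721664}{25} \approx 2.2887 \cdot 10^{5}$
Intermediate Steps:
$E = 480$ ($E = - 4 \cdot 6 \left(-4\right) 5 = - 4 \left(\left(-24\right) 5\right) = \left(-4\right) \left(-120\right) = 480$)
$I{\left(h \right)} = - 8 h$ ($I{\left(h \right)} = 4 h \left(-2\right) = - 8 h$)
$p = \frac{28 \sqrt{15}}{5}$ ($p = \sqrt{480 - 8 \cdot \frac{6}{5}} = \sqrt{480 - 8 \cdot 6 \cdot \frac{1}{5}} = \sqrt{480 - \frac{48}{5}} = \sqrt{\frac{2352}{5}} = \frac{28 \sqrt{15}}{5} \approx 21.689$)
$O{\left(v \right)} = 8 + v^{2}$
$O^{2}{\left(p \right)} = \left(8 + \left(\frac{28 \sqrt{15}}{5}\right)^{2}\right)^{2} = \left(8 + \frac{2352}{5}\right)^{2} = \left(\frac{2392}{5}\right)^{2} = \frac{5721664}{25}$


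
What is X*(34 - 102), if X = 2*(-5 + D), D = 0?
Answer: 680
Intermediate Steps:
X = -10 (X = 2*(-5 + 0) = 2*(-5) = -10)
X*(34 - 102) = -10*(34 - 102) = -10*(-68) = 680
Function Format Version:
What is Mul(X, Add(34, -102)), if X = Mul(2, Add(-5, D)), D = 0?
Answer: 680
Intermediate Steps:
X = -10 (X = Mul(2, Add(-5, 0)) = Mul(2, -5) = -10)
Mul(X, Add(34, -102)) = Mul(-10, Add(34, -102)) = Mul(-10, -68) = 680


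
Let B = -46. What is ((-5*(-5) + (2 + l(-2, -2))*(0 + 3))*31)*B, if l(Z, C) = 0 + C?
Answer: -35650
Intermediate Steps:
l(Z, C) = C
((-5*(-5) + (2 + l(-2, -2))*(0 + 3))*31)*B = ((-5*(-5) + (2 - 2)*(0 + 3))*31)*(-46) = ((25 + 0*3)*31)*(-46) = ((25 + 0)*31)*(-46) = (25*31)*(-46) = 775*(-46) = -35650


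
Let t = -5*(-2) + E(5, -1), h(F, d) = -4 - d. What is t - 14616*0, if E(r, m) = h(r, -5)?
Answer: 11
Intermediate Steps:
E(r, m) = 1 (E(r, m) = -4 - 1*(-5) = -4 + 5 = 1)
t = 11 (t = -5*(-2) + 1 = 10 + 1 = 11)
t - 14616*0 = 11 - 14616*0 = 11 - 261*0 = 11 + 0 = 11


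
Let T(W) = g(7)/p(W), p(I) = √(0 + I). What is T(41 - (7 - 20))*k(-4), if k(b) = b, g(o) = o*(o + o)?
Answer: -196*√6/9 ≈ -53.344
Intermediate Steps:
p(I) = √I
g(o) = 2*o² (g(o) = o*(2*o) = 2*o²)
T(W) = 98/√W (T(W) = (2*7²)/(√W) = (2*49)/√W = 98/√W)
T(41 - (7 - 20))*k(-4) = (98/√(41 - (7 - 20)))*(-4) = (98/√(41 - 1*(-13)))*(-4) = (98/√(41 + 13))*(-4) = (98/√54)*(-4) = (98*(√6/18))*(-4) = (49*√6/9)*(-4) = -196*√6/9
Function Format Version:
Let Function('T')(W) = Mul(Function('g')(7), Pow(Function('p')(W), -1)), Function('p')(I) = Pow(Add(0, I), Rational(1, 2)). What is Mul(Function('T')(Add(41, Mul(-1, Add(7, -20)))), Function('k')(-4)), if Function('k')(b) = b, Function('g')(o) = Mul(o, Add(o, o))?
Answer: Mul(Rational(-196, 9), Pow(6, Rational(1, 2))) ≈ -53.344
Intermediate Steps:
Function('p')(I) = Pow(I, Rational(1, 2))
Function('g')(o) = Mul(2, Pow(o, 2)) (Function('g')(o) = Mul(o, Mul(2, o)) = Mul(2, Pow(o, 2)))
Function('T')(W) = Mul(98, Pow(W, Rational(-1, 2))) (Function('T')(W) = Mul(Mul(2, Pow(7, 2)), Pow(Pow(W, Rational(1, 2)), -1)) = Mul(Mul(2, 49), Pow(W, Rational(-1, 2))) = Mul(98, Pow(W, Rational(-1, 2))))
Mul(Function('T')(Add(41, Mul(-1, Add(7, -20)))), Function('k')(-4)) = Mul(Mul(98, Pow(Add(41, Mul(-1, Add(7, -20))), Rational(-1, 2))), -4) = Mul(Mul(98, Pow(Add(41, Mul(-1, -13)), Rational(-1, 2))), -4) = Mul(Mul(98, Pow(Add(41, 13), Rational(-1, 2))), -4) = Mul(Mul(98, Pow(54, Rational(-1, 2))), -4) = Mul(Mul(98, Mul(Rational(1, 18), Pow(6, Rational(1, 2)))), -4) = Mul(Mul(Rational(49, 9), Pow(6, Rational(1, 2))), -4) = Mul(Rational(-196, 9), Pow(6, Rational(1, 2)))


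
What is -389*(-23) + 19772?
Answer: 28719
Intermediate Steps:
-389*(-23) + 19772 = 8947 + 19772 = 28719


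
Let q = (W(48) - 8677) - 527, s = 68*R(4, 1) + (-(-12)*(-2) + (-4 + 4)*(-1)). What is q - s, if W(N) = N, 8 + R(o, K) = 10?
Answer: -9268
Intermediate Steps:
R(o, K) = 2 (R(o, K) = -8 + 10 = 2)
s = 112 (s = 68*2 + (-(-12)*(-2) + (-4 + 4)*(-1)) = 136 + (-3*8 + 0*(-1)) = 136 + (-24 + 0) = 136 - 24 = 112)
q = -9156 (q = (48 - 8677) - 527 = -8629 - 527 = -9156)
q - s = -9156 - 1*112 = -9156 - 112 = -9268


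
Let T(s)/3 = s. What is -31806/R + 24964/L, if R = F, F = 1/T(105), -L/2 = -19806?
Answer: -99217061429/9903 ≈ -1.0019e+7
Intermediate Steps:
L = 39612 (L = -2*(-19806) = 39612)
T(s) = 3*s
F = 1/315 (F = 1/(3*105) = 1/315 ≈ 0.0031746)
R = 1/315 ≈ 0.0031746
-31806/R + 24964/L = -31806/1/315 + 24964/39612 = -31806*315 + 24964*(1/39612) = -10018890 + 6241/9903 = -99217061429/9903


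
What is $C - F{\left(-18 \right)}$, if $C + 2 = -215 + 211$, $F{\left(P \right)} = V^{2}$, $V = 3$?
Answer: $-15$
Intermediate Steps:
$F{\left(P \right)} = 9$ ($F{\left(P \right)} = 3^{2} = 9$)
$C = -6$ ($C = -2 + \left(-215 + 211\right) = -2 - 4 = -6$)
$C - F{\left(-18 \right)} = -6 - 9 = -15$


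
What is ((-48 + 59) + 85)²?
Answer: 9216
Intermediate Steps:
((-48 + 59) + 85)² = (11 + 85)² = 96² = 9216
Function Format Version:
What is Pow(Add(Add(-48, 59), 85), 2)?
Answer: 9216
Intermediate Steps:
Pow(Add(Add(-48, 59), 85), 2) = Pow(Add(11, 85), 2) = Pow(96, 2) = 9216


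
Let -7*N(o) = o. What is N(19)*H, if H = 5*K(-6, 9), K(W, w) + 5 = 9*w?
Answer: -7220/7 ≈ -1031.4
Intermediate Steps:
K(W, w) = -5 + 9*w
N(o) = -o/7
H = 380 (H = 5*(-5 + 9*9) = 5*(-5 + 81) = 5*76 = 380)
N(19)*H = -1/7*19*380 = -19/7*380 = -7220/7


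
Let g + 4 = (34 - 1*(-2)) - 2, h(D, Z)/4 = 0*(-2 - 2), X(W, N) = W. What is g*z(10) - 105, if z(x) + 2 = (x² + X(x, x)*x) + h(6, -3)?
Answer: 5835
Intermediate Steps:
h(D, Z) = 0 (h(D, Z) = 4*(0*(-2 - 2)) = 4*(0*(-4)) = 4*0 = 0)
z(x) = -2 + 2*x² (z(x) = -2 + ((x² + x*x) + 0) = -2 + ((x² + x²) + 0) = -2 + (2*x² + 0) = -2 + 2*x²)
g = 30 (g = -4 + ((34 - 1*(-2)) - 2) = -4 + ((34 + 2) - 2) = -4 + (36 - 2) = -4 + 34 = 30)
g*z(10) - 105 = 30*(-2 + 2*10²) - 105 = 30*(-2 + 2*100) - 105 = 30*(-2 + 200) - 105 = 30*198 - 105 = 5940 - 105 = 5835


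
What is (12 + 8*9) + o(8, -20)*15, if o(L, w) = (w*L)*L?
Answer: -19116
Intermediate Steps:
o(L, w) = w*L**2 (o(L, w) = (L*w)*L = w*L**2)
(12 + 8*9) + o(8, -20)*15 = (12 + 8*9) - 20*8**2*15 = (12 + 72) - 20*64*15 = 84 - 1280*15 = 84 - 19200 = -19116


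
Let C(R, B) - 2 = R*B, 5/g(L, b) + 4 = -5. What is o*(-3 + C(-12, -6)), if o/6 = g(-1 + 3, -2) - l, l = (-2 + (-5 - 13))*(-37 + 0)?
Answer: -946430/3 ≈ -3.1548e+5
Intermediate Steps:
g(L, b) = -5/9 (g(L, b) = 5/(-4 - 5) = 5/(-9) = 5*(-1/9) = -5/9)
C(R, B) = 2 + B*R (C(R, B) = 2 + R*B = 2 + B*R)
l = 740 (l = (-2 - 18)*(-37) = -20*(-37) = 740)
o = -13330/3 (o = 6*(-5/9 - 1*740) = 6*(-5/9 - 740) = 6*(-6665/9) = -13330/3 ≈ -4443.3)
o*(-3 + C(-12, -6)) = -13330*(-3 + (2 - 6*(-12)))/3 = -13330*(-3 + (2 + 72))/3 = -13330*(-3 + 74)/3 = -13330/3*71 = -946430/3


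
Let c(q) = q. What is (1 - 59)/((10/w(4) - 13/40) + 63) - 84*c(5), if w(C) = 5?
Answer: -1088860/2587 ≈ -420.90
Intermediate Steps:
(1 - 59)/((10/w(4) - 13/40) + 63) - 84*c(5) = (1 - 59)/((10/5 - 13/40) + 63) - 84*5 = -58/((10*(1/5) - 13*1/40) + 63) - 420 = -58/((2 - 13/40) + 63) - 420 = -58/(67/40 + 63) - 420 = -58/2587/40 - 420 = -58*40/2587 - 420 = -2320/2587 - 420 = -1088860/2587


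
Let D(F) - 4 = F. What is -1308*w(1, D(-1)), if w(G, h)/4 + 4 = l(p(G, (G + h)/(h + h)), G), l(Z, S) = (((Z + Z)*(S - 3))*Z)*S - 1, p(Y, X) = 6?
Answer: 779568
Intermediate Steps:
D(F) = 4 + F
l(Z, S) = -1 + 2*S*Z²*(-3 + S) (l(Z, S) = (((2*Z)*(-3 + S))*Z)*S - 1 = ((2*Z*(-3 + S))*Z)*S - 1 = (2*Z²*(-3 + S))*S - 1 = 2*S*Z²*(-3 + S) - 1 = -1 + 2*S*Z²*(-3 + S))
w(G, h) = -20 - 864*G + 288*G² (w(G, h) = -16 + 4*(-1 - 6*G*6² + 2*G²*6²) = -16 + 4*(-1 - 6*G*36 + 2*G²*36) = -16 + 4*(-1 - 216*G + 72*G²) = -16 + (-4 - 864*G + 288*G²) = -20 - 864*G + 288*G²)
-1308*w(1, D(-1)) = -1308*(-20 - 864*1 + 288*1²) = -1308*(-20 - 864 + 288*1) = -1308*(-20 - 864 + 288) = -1308*(-596) = 779568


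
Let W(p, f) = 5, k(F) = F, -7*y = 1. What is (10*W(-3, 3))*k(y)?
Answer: -50/7 ≈ -7.1429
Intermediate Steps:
y = -⅐ (y = -⅐*1 = -⅐ ≈ -0.14286)
(10*W(-3, 3))*k(y) = (10*5)*(-⅐) = 50*(-⅐) = -50/7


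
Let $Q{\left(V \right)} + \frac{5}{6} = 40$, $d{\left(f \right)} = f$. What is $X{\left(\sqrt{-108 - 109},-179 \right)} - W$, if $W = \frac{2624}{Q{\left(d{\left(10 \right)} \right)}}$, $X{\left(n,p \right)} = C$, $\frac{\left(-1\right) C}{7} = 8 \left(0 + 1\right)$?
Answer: $- \frac{28904}{235} \approx -123.0$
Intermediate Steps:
$Q{\left(V \right)} = \frac{235}{6}$ ($Q{\left(V \right)} = - \frac{5}{6} + 40 = \frac{235}{6}$)
$C = -56$ ($C = - 7 \cdot 8 \left(0 + 1\right) = - 7 \cdot 8 \cdot 1 = \left(-7\right) 8 = -56$)
$X{\left(n,p \right)} = -56$
$W = \frac{15744}{235}$ ($W = \frac{2624}{\frac{235}{6}} = 2624 \cdot \frac{6}{235} = \frac{15744}{235} \approx 66.996$)
$X{\left(\sqrt{-108 - 109},-179 \right)} - W = -56 - \frac{15744}{235} = - \frac{28904}{235}$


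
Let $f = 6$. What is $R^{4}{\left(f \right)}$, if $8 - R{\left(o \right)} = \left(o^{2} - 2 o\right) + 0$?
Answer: $65536$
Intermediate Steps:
$R{\left(o \right)} = 8 - o^{2} + 2 o$ ($R{\left(o \right)} = 8 - \left(\left(o^{2} - 2 o\right) + 0\right) = 8 - \left(o^{2} - 2 o\right) = 8 - o^{2} + 2 o$)
$R^{4}{\left(f \right)} = \left(8 - 6^{2} + 2 \cdot 6\right)^{4} = \left(8 - 36 + 12\right)^{4} = \left(-16\right)^{4} = 65536$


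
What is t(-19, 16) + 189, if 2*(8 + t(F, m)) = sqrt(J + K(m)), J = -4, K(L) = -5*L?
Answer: 181 + I*sqrt(21) ≈ 181.0 + 4.5826*I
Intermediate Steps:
t(F, m) = -8 + sqrt(-4 - 5*m)/2
t(-19, 16) + 189 = (-8 + sqrt(-4 - 5*16)/2) + 189 = (-8 + sqrt(-4 - 80)/2) + 189 = (-8 + sqrt(-84)/2) + 189 = (-8 + (2*I*sqrt(21))/2) + 189 = (-8 + I*sqrt(21)) + 189 = 181 + I*sqrt(21)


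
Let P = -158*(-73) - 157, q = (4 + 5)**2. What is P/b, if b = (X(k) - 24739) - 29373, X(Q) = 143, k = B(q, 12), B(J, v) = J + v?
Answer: -11377/53969 ≈ -0.21081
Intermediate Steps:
q = 81 (q = 9**2 = 81)
k = 93 (k = 81 + 12 = 93)
P = 11377 (P = 11534 - 157 = 11377)
b = -53969 (b = (143 - 24739) - 29373 = -24596 - 29373 = -53969)
P/b = 11377/(-53969) = 11377*(-1/53969) = -11377/53969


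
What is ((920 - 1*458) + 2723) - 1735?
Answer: 1450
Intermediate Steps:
((920 - 1*458) + 2723) - 1735 = ((920 - 458) + 2723) - 1735 = (462 + 2723) - 1735 = 3185 - 1735 = 1450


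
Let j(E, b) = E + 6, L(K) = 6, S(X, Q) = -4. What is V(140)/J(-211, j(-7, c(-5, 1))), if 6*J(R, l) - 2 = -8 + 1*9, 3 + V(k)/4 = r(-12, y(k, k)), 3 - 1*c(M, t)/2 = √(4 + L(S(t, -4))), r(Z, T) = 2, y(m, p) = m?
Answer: -8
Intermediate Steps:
c(M, t) = 6 - 2*√10 (c(M, t) = 6 - 2*√(4 + 6) = 6 - 2*√10)
V(k) = -4 (V(k) = -12 + 4*2 = -12 + 8 = -4)
j(E, b) = 6 + E
J(R, l) = ½ (J(R, l) = ⅓ + (-8 + 1*9)/6 = ⅓ + (-8 + 9)/6 = ⅓ + (⅙)*1 = ⅓ + ⅙ = ½)
V(140)/J(-211, j(-7, c(-5, 1))) = -4/½ = -4*2 = -8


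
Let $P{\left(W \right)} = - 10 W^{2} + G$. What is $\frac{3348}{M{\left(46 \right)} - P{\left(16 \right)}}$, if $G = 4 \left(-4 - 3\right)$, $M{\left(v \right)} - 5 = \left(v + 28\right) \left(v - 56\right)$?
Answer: $\frac{3348}{1853} \approx 1.8068$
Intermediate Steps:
$M{\left(v \right)} = 5 + \left(-56 + v\right) \left(28 + v\right)$ ($M{\left(v \right)} = 5 + \left(v + 28\right) \left(v - 56\right) = 5 + \left(28 + v\right) \left(-56 + v\right) = 5 + \left(-56 + v\right) \left(28 + v\right)$)
$G = -28$ ($G = 4 \left(-7\right) = -28$)
$P{\left(W \right)} = -28 - 10 W^{2}$ ($P{\left(W \right)} = - 10 W^{2} - 28 = -28 - 10 W^{2}$)
$\frac{3348}{M{\left(46 \right)} - P{\left(16 \right)}} = \frac{3348}{\left(-1563 + 46^{2} - 1288\right) - \left(-28 - 10 \cdot 16^{2}\right)} = \frac{3348}{\left(-1563 + 2116 - 1288\right) - \left(-28 - 2560\right)} = \frac{3348}{-735 - \left(-28 - 2560\right)} = \frac{3348}{-735 - -2588} = \frac{3348}{-735 + 2588} = \frac{3348}{1853}$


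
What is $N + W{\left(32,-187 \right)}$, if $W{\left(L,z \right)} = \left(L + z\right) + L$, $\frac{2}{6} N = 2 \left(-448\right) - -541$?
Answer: $-1188$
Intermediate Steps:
$N = -1065$ ($N = 3 \left(2 \left(-448\right) - -541\right) = 3 \left(-896 + 541\right) = 3 \left(-355\right) = -1065$)
$W{\left(L,z \right)} = z + 2 L$
$N + W{\left(32,-187 \right)} = -1065 + \left(-187 + 2 \cdot 32\right) = -1065 + \left(-187 + 64\right) = -1065 - 123 = -1188$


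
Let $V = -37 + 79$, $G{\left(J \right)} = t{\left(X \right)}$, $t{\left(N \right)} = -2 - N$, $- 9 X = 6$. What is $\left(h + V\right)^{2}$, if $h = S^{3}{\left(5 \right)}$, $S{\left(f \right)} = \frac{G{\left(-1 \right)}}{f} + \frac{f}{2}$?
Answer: $\frac{2058544866169}{729000000} \approx 2823.8$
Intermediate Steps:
$X = - \frac{2}{3}$ ($X = \left(- \frac{1}{9}\right) 6 = - \frac{2}{3} \approx -0.66667$)
$G{\left(J \right)} = - \frac{4}{3}$ ($G{\left(J \right)} = -2 - - \frac{2}{3} = -2 + \frac{2}{3} = - \frac{4}{3}$)
$V = 42$
$S{\left(f \right)} = \frac{f}{2} - \frac{4}{3 f}$ ($S{\left(f \right)} = - \frac{4}{3 f} + \frac{f}{2} = \frac{f}{2} - \frac{4}{3 f}$)
$h = \frac{300763}{27000}$ ($h = \left(\frac{1}{2} \cdot 5 - \frac{4}{3 \cdot 5}\right)^{3} = \left(\frac{5}{2} - \frac{4}{15}\right)^{3} = \left(\frac{67}{30}\right)^{3} = \frac{300763}{27000} \approx 11.139$)
$\left(h + V\right)^{2} = \left(\frac{300763}{27000} + 42\right)^{2} = \left(\frac{1434763}{27000}\right)^{2} = \frac{2058544866169}{729000000}$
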